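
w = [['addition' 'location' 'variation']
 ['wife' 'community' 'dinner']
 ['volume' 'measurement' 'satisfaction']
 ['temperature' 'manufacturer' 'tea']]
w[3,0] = 'temperature'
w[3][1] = 'manufacturer'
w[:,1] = ['location', 'community', 'measurement', 'manufacturer']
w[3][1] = 'manufacturer'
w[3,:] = ['temperature', 'manufacturer', 'tea']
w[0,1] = 'location'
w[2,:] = ['volume', 'measurement', 'satisfaction']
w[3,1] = 'manufacturer'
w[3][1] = 'manufacturer'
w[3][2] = 'tea'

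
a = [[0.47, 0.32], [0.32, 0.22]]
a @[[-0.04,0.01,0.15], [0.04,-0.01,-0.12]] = [[-0.01, 0.00, 0.03], [-0.00, 0.0, 0.02]]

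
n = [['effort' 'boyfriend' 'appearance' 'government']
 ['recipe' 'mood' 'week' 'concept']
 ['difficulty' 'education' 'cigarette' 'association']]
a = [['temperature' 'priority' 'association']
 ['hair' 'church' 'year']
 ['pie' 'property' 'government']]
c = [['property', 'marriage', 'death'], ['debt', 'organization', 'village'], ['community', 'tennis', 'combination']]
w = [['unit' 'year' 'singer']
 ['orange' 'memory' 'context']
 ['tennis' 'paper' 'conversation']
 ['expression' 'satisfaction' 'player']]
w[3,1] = 'satisfaction'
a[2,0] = 'pie'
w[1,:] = ['orange', 'memory', 'context']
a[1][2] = 'year'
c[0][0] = 'property'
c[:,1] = ['marriage', 'organization', 'tennis']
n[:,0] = ['effort', 'recipe', 'difficulty']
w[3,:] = ['expression', 'satisfaction', 'player']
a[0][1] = 'priority'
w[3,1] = 'satisfaction'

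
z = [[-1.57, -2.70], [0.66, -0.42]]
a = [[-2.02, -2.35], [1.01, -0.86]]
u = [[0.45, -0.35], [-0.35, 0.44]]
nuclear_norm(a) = 4.43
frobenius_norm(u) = 0.80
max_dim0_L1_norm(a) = 3.21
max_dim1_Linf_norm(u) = 0.45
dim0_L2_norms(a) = [2.26, 2.5]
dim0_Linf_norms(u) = [0.45, 0.44]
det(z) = 2.44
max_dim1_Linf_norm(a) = 2.35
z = u + a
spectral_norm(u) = 0.80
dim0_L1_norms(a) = [3.03, 3.21]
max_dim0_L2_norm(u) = 0.57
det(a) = 4.11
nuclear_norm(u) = 0.89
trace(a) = -2.88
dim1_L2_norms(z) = [3.12, 0.78]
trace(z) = -1.99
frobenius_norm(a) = 3.37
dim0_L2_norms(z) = [1.7, 2.73]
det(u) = 0.08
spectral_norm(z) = 3.12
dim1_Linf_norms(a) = [2.35, 1.01]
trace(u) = 0.89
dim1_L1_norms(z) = [4.27, 1.08]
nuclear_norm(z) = 3.91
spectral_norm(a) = 3.10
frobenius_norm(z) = 3.22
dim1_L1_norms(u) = [0.8, 0.79]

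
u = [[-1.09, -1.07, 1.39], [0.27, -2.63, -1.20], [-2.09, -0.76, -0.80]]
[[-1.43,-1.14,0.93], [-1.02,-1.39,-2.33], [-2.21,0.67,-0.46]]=u @ [[0.88, -0.38, -0.27],[0.47, 0.74, 0.48],[0.02, -0.55, 0.83]]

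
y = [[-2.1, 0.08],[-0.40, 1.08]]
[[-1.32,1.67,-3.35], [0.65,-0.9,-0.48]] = y @ [[0.66, -0.84, 1.6], [0.85, -1.14, 0.15]]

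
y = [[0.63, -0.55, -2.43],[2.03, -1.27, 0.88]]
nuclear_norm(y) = 5.12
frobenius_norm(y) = 3.62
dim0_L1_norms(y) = [2.66, 1.82, 3.31]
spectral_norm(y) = 2.59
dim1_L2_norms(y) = [2.57, 2.55]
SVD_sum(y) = [[-0.57, 0.25, -1.98], [0.42, -0.19, 1.48]] + [[1.20, -0.80, -0.45], [1.61, -1.08, -0.60]]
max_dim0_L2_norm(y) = 2.58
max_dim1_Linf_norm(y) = 2.43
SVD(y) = [[-0.8, 0.60], [0.6, 0.80]] @ diag([2.5931192160133594, 2.5274953474818234]) @ [[0.27, -0.12, 0.95], [0.79, -0.53, -0.3]]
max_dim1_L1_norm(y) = 4.18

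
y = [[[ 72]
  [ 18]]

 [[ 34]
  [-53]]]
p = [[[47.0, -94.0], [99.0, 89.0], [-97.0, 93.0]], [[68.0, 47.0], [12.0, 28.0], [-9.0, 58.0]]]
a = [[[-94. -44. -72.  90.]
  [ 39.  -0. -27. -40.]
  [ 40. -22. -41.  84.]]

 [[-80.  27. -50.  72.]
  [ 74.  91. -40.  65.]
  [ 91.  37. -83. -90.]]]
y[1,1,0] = -53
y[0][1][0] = 18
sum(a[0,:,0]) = -15.0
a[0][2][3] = 84.0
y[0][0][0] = 72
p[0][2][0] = -97.0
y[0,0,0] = 72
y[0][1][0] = 18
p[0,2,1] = 93.0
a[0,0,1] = -44.0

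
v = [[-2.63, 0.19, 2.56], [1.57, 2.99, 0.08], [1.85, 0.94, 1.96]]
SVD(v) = [[-0.56,0.80,0.23], [0.71,0.32,0.62], [0.43,0.51,-0.75]] @ diag([4.188609023324938, 3.5169756580174987, 1.7754257716483952]) @ [[0.81,  0.58,  -0.13], [-0.19,  0.45,  0.87], [-0.56,  0.68,  -0.47]]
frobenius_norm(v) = 5.75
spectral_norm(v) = 4.19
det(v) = -26.15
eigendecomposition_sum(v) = [[-3.04, -0.12, 1.44], [0.73, 0.03, -0.35], [0.91, 0.04, -0.43]] + [[0.38,0.84,0.59],[0.9,2.00,1.39],[0.87,1.94,1.35]] + [[0.03, -0.53, 0.53], [-0.06, 0.96, -0.96], [0.06, -1.04, 1.04]]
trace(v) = 2.32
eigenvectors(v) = [[0.93,-0.29,0.35],  [-0.22,-0.69,-0.64],  [-0.28,-0.67,0.69]]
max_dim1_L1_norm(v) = 5.38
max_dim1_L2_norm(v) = 3.68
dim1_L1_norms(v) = [5.38, 4.64, 4.75]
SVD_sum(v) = [[-1.88, -1.35, 0.30], [2.4, 1.73, -0.38], [1.44, 1.03, -0.23]] + [[-0.52,  1.27,  2.45], [-0.21,  0.51,  0.98], [-0.33,  0.81,  1.56]] + [[-0.23, 0.27, -0.19], [-0.62, 0.75, -0.52], [0.75, -0.90, 0.63]]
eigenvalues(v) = [-3.44, 3.73, 2.04]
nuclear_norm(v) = 9.48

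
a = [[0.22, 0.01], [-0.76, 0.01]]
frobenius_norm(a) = 0.79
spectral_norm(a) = 0.79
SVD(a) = [[-0.28, 0.96],[0.96, 0.28]] @ diag([0.7912310616297039, 0.01238576248487373]) @ [[-1.0, 0.01], [0.01, 1.00]]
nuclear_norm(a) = 0.80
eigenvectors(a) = [[0.21, -0.06], [-0.98, 1.0]]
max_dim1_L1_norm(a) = 0.77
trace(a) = 0.23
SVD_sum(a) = [[0.22, -0.0], [-0.76, 0.01]] + [[0.00, 0.01], [0.00, 0.0]]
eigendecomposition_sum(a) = [[0.24, 0.01],[-1.13, -0.07]] + [[-0.02,  -0.0],[0.37,  0.08]]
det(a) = 0.01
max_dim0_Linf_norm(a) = 0.76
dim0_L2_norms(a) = [0.79, 0.01]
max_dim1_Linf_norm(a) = 0.76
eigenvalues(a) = [0.17, 0.06]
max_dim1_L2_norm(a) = 0.76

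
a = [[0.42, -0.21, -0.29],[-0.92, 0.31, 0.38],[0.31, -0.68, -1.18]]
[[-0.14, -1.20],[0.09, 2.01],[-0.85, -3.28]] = a @ [[0.38, -1.15], [1.42, 0.08], [-0.0, 2.43]]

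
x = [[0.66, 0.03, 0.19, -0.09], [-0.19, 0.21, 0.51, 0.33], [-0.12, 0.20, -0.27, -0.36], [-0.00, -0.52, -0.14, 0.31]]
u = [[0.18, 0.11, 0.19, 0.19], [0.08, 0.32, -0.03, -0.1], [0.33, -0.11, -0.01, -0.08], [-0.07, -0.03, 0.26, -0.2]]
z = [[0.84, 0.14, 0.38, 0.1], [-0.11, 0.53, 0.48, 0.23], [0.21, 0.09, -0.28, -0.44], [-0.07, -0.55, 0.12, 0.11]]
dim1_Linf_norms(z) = [0.84, 0.53, 0.44, 0.55]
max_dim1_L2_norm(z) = 0.94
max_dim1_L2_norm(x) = 0.69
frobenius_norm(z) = 1.45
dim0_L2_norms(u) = [0.39, 0.36, 0.32, 0.3]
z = u + x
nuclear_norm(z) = 2.62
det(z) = 0.08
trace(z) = 1.20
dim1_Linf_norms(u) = [0.19, 0.32, 0.33, 0.26]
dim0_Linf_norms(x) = [0.66, 0.52, 0.51, 0.36]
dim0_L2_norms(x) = [0.7, 0.6, 0.62, 0.59]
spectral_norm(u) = 0.40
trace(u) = 0.29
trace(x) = 0.91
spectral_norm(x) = 0.76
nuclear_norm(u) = 1.37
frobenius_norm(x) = 1.25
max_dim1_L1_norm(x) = 1.24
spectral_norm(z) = 1.01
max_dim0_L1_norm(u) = 0.66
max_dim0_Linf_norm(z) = 0.84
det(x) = 0.00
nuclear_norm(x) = 2.17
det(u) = 0.01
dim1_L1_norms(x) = [0.97, 1.24, 0.95, 0.97]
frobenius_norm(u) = 0.69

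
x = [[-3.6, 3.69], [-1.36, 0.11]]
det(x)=4.622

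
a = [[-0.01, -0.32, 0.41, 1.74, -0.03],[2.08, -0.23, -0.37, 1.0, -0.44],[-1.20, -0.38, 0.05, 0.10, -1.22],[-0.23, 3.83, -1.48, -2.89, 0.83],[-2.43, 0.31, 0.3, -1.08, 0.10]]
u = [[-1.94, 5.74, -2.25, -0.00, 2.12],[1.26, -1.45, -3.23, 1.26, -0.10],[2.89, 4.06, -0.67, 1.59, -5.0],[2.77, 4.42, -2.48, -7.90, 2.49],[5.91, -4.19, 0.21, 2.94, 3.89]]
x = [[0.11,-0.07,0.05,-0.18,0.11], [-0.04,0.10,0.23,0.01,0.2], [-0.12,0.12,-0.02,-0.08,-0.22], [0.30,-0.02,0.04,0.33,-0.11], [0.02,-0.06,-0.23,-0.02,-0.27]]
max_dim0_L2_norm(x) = 0.43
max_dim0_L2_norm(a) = 3.88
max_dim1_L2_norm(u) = 10.1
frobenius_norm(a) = 6.73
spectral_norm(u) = 11.53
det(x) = -0.00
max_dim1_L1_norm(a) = 9.26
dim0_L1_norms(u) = [14.77, 19.86, 8.84, 13.69, 13.6]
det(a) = -0.11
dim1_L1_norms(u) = [12.05, 7.3, 14.21, 20.06, 17.14]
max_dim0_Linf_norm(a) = 3.83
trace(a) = -2.98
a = x @ u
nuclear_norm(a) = 11.37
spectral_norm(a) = 5.51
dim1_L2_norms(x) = [0.25, 0.32, 0.29, 0.46, 0.36]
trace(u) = -8.07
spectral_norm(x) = 0.53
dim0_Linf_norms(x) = [0.3, 0.12, 0.23, 0.33, 0.27]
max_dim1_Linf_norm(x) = 0.33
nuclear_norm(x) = 1.42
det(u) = 11302.04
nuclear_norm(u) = 35.45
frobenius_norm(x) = 0.77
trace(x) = 0.25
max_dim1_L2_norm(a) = 5.09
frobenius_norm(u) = 17.12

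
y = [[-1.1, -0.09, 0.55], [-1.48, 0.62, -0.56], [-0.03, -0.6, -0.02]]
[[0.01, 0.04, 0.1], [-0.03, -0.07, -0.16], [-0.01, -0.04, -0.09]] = y@[[0.01, 0.02, 0.05], [0.02, 0.06, 0.13], [0.05, 0.13, 0.30]]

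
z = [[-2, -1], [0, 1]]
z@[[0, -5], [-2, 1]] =[[2, 9], [-2, 1]]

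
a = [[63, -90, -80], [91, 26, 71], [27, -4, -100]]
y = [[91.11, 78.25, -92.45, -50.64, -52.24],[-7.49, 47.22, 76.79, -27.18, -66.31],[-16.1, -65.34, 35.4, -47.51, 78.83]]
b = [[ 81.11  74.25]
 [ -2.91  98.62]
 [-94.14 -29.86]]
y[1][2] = 76.79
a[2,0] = 27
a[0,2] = -80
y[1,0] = -7.49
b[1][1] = 98.62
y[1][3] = -27.18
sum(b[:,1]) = 143.01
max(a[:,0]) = 91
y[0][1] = 78.25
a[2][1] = -4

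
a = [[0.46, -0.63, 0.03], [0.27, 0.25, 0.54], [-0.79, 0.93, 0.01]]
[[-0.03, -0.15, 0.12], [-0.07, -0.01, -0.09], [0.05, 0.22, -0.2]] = a@[[-0.08, 0.02, 0.17], [-0.01, 0.25, -0.07], [-0.08, -0.14, -0.22]]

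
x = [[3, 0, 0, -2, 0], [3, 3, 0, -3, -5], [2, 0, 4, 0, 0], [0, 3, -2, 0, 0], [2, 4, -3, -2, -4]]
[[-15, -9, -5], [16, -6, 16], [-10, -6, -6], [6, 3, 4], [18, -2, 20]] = x @ [[-5, -3, 1], [2, 1, 0], [0, 0, -2], [0, 0, 4], [-5, 0, -5]]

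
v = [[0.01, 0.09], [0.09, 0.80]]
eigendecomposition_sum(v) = [[-0.00,0.0], [0.0,-0.0]] + [[0.01, 0.09], [0.09, 0.8]]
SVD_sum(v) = [[0.01, 0.09], [0.09, 0.8]] + [[-0.0, 0.0], [0.00, -0.00]]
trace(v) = 0.81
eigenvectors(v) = [[-0.99, -0.11], [0.11, -0.99]]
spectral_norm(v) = 0.81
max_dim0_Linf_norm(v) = 0.8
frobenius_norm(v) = 0.81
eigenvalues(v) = [-0.0, 0.81]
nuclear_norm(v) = 0.81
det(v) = -0.00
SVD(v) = [[-0.11,-0.99], [-0.99,0.11]] @ diag([0.810123437979093, 0.00012343797909299028]) @ [[-0.11, -0.99], [0.99, -0.11]]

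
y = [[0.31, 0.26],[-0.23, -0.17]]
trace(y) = 0.14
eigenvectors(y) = [[(0.73+0j),(0.73-0j)], [-0.67+0.13j,-0.67-0.13j]]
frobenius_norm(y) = 0.50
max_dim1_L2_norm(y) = 0.4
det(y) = 0.01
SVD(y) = [[-0.82, 0.58],[0.58, 0.82]] @ diag([0.4952721392530391, 0.014335552996597167]) @ [[-0.78,-0.63], [-0.63,0.78]]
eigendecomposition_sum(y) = [[0.16-0.16j, (0.13-0.19j)], [(-0.12+0.17j), -0.08+0.20j]] + [[0.15+0.16j,(0.13+0.19j)], [-0.11-0.17j,(-0.08-0.2j)]]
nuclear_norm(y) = 0.51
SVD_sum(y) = [[0.32,0.25], [-0.22,-0.18]] + [[-0.01, 0.01], [-0.01, 0.01]]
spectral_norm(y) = 0.50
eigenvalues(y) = [(0.07+0.05j), (0.07-0.05j)]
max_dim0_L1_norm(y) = 0.54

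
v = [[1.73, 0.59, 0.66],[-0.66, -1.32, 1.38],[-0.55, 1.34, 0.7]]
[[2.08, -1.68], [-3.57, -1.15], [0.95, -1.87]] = v @ [[0.97, -0.16], [1.48, -0.66], [-0.71, -1.54]]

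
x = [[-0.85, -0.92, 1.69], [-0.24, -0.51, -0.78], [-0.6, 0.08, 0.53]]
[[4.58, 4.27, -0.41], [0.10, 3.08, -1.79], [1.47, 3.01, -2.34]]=x @ [[-1.56, -6.28, 5.13],[-1.31, -1.15, -1.36],[1.21, -1.26, 1.60]]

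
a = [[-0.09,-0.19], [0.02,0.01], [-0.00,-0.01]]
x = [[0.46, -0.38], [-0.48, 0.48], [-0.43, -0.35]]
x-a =[[0.55, -0.19], [-0.50, 0.47], [-0.43, -0.34]]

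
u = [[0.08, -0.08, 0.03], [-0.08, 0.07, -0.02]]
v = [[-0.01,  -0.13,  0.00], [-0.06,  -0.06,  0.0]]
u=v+[[0.09, 0.05, 0.03], [-0.02, 0.13, -0.02]]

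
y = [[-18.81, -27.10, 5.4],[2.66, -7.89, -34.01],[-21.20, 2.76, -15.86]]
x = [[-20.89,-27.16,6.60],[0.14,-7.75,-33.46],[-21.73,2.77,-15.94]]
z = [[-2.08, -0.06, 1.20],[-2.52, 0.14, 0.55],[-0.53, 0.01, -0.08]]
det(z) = 0.12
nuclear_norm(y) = 92.36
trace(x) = -44.58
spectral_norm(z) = 3.51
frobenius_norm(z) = 3.57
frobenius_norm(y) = 55.24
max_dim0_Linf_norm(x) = 33.46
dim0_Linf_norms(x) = [21.73, 27.16, 33.46]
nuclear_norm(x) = 92.96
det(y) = -25665.76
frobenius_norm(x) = 55.96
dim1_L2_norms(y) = [33.43, 35.01, 26.62]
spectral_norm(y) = 39.06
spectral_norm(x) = 39.68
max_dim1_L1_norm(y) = 51.31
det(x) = -25434.01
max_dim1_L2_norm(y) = 35.01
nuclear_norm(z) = 4.18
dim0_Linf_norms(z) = [2.52, 0.14, 1.2]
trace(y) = -42.56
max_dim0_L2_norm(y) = 37.91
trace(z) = -2.02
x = z + y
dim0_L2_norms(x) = [30.14, 28.38, 37.65]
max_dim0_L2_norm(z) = 3.31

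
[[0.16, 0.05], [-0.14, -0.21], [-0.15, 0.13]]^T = [[0.16, -0.14, -0.15], [0.05, -0.21, 0.13]]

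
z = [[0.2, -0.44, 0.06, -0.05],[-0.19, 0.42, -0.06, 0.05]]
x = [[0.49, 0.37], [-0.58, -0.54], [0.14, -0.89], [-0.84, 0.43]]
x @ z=[[0.03, -0.06, 0.01, -0.01], [-0.01, 0.03, -0.0, 0.0], [0.20, -0.44, 0.06, -0.05], [-0.25, 0.55, -0.08, 0.06]]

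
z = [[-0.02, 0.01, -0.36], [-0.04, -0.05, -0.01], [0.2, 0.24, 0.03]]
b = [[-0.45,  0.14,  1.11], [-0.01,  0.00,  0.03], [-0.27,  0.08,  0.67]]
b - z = [[-0.43, 0.13, 1.47], [0.03, 0.05, 0.04], [-0.47, -0.16, 0.64]]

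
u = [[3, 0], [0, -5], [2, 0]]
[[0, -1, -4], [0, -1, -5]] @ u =[[-8, 5], [-10, 5]]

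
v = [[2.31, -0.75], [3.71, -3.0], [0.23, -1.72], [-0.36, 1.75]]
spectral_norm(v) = 5.61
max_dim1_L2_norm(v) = 4.77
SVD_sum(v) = [[1.68, -1.47],[3.59, -3.14],[0.98, -0.86],[-1.07, 0.94]] + [[0.63, 0.72], [0.12, 0.14], [-0.75, -0.86], [0.71, 0.81]]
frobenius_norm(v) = 5.90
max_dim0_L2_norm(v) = 4.39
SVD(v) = [[-0.40, 0.52], [-0.85, 0.10], [-0.23, -0.62], [0.25, 0.58]] @ diag([5.607475277384356, 1.8499516246440721]) @ [[-0.75, 0.66], [0.66, 0.75]]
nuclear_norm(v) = 7.46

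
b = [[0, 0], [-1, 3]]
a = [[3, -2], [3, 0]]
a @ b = [[2, -6], [0, 0]]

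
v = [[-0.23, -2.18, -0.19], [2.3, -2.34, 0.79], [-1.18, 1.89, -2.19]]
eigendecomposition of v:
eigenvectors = [[0.67+0.00j, 0.67-0.00j, -0.26+0.00j], [(0.3-0.49j), 0.30+0.49j, (-0.37+0j)], [-0.45-0.17j, (-0.45+0.17j), 0.89+0.00j]]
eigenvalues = [(-1.07+1.64j), (-1.07-1.64j), (-2.62+0j)]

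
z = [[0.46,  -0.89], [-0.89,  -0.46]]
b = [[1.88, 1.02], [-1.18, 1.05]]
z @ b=[[1.92, -0.47], [-1.13, -1.39]]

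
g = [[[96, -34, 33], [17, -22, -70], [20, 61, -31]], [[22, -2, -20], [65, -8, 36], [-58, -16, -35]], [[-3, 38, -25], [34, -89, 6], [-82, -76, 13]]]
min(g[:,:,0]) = -82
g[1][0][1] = -2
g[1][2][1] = -16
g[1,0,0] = 22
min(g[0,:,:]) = -70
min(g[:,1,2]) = -70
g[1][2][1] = -16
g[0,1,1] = -22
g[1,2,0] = -58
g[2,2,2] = 13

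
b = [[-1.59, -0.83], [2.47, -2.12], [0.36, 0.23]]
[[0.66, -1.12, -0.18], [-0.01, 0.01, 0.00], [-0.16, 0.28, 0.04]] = b @ [[-0.26, 0.44, 0.07],[-0.3, 0.51, 0.08]]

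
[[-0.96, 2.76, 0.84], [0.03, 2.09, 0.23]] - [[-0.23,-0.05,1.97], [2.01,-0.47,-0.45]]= [[-0.73, 2.81, -1.13], [-1.98, 2.56, 0.68]]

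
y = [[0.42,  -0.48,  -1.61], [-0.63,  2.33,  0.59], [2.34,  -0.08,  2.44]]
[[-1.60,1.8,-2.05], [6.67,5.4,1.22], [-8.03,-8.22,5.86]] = y @ [[-2.92, -1.15, 1.05], [2.18, 2.56, 0.45], [-0.42, -2.18, 1.41]]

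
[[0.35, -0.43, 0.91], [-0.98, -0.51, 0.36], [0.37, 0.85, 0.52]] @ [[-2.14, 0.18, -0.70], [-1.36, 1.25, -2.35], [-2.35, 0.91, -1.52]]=[[-2.3, 0.35, -0.62],[1.94, -0.49, 1.34],[-3.17, 1.60, -3.05]]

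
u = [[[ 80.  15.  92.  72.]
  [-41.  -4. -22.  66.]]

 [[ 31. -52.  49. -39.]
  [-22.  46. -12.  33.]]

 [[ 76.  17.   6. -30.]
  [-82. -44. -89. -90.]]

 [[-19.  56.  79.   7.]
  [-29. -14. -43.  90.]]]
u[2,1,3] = -90.0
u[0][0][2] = 92.0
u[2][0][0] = 76.0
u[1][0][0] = 31.0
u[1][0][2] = 49.0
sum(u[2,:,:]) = -236.0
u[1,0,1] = -52.0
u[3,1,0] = -29.0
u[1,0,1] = -52.0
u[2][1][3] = -90.0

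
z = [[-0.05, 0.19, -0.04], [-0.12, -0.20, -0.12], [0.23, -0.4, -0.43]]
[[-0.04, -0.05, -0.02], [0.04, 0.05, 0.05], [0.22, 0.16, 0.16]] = z@[[0.22, 0.07, 0.05], [-0.21, -0.25, -0.16], [-0.2, -0.1, -0.20]]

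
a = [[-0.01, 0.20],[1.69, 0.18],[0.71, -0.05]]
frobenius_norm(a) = 1.85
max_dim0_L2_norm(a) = 1.83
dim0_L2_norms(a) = [1.83, 0.27]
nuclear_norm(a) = 2.07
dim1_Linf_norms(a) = [0.2, 1.69, 0.71]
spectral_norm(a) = 1.84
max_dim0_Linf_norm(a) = 1.69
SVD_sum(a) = [[0.01, 0.0], [1.69, 0.14], [0.7, 0.06]] + [[-0.02,0.2],[-0.00,0.04],[0.01,-0.11]]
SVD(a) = [[0.0, -0.87], [0.92, -0.19], [0.38, 0.46]] @ diag([1.8389695961474088, 0.23106454605896712]) @ [[1.0,0.08], [0.08,-1.00]]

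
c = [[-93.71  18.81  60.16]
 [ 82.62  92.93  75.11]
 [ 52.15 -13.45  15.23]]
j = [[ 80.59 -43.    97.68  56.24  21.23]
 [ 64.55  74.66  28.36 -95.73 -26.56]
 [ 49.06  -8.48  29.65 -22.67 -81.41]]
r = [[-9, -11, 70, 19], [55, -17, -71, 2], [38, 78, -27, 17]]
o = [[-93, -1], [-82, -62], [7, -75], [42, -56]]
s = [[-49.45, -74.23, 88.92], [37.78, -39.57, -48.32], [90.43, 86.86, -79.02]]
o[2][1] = -75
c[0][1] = 18.81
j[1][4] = -26.56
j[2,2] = 29.65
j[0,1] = -43.0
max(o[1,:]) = -62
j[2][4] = -81.41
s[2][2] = -79.02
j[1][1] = 74.66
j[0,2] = 97.68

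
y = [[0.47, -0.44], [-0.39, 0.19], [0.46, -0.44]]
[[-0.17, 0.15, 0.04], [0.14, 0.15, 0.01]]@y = [[-0.12, 0.09], [0.01, -0.04]]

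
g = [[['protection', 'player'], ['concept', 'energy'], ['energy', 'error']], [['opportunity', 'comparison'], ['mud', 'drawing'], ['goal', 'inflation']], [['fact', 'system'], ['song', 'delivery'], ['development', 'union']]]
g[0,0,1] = 'player'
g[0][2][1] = 'error'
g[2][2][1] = 'union'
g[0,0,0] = 'protection'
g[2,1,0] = 'song'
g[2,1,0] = 'song'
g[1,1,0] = 'mud'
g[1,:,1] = ['comparison', 'drawing', 'inflation']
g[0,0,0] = 'protection'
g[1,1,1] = 'drawing'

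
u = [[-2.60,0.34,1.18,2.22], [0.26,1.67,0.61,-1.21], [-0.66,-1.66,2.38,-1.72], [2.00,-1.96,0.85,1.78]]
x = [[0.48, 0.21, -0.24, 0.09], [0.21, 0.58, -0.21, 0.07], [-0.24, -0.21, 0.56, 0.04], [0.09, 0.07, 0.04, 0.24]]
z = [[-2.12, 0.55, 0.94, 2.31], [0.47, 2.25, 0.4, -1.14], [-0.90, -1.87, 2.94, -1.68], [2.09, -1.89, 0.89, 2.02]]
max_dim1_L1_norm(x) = 1.07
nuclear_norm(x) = 1.86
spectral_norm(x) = 0.99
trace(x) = 1.86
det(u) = -67.61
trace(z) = 5.09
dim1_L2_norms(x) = [0.58, 0.66, 0.65, 0.27]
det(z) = -96.03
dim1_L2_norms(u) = [3.63, 2.17, 3.44, 3.43]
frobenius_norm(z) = 6.81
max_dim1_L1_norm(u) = 6.59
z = u + x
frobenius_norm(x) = 1.12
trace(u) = 3.23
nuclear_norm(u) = 12.29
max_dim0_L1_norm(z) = 7.15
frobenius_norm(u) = 6.44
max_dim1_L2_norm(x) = 0.66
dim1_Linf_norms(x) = [0.48, 0.58, 0.56, 0.24]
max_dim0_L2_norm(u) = 3.54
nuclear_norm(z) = 13.13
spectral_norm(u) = 3.74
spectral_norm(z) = 4.17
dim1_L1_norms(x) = [1.02, 1.07, 1.05, 0.44]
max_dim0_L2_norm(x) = 0.66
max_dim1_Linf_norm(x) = 0.58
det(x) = 0.02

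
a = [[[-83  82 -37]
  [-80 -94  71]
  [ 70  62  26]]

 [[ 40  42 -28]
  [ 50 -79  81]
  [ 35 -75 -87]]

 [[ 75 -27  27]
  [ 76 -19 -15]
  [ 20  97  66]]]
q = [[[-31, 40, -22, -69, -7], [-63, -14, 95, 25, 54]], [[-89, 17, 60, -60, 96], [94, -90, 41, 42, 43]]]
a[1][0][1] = 42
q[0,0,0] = -31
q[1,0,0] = -89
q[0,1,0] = -63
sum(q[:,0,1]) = 57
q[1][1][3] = 42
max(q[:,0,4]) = 96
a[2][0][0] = 75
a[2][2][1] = 97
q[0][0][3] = -69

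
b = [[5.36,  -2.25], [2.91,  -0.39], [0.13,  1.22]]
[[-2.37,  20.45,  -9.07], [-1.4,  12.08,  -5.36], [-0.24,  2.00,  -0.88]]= b@[[-0.50, 4.31, -1.91], [-0.14, 1.18, -0.52]]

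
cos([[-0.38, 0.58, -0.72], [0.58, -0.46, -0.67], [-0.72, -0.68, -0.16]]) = [[0.54,-0.0,-0.00], [0.00,0.54,0.00], [0.00,-0.0,0.54]]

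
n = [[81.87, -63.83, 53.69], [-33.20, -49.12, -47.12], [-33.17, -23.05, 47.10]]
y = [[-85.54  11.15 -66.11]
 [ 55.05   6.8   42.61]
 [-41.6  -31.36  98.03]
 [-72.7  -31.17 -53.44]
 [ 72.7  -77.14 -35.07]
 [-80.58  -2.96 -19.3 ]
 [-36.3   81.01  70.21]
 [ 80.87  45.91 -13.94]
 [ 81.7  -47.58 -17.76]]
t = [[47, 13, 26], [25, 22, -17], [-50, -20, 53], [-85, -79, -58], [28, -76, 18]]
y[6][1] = 81.01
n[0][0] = 81.87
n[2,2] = 47.1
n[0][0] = 81.87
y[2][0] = -41.6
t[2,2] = 53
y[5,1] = -2.96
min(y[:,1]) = -77.14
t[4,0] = 28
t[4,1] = -76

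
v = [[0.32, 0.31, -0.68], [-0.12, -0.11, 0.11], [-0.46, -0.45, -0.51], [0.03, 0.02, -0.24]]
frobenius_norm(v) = 1.20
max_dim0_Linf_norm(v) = 0.68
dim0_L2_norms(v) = [0.57, 0.56, 0.89]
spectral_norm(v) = 0.89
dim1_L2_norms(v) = [0.81, 0.2, 0.82, 0.24]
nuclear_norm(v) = 1.70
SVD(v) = [[-0.77, 0.55, 0.33],[0.13, -0.2, 0.58],[-0.57, -0.81, 0.04],[-0.27, 0.04, -0.74]] @ diag([0.8900708603901647, 0.8002000644584488, 0.007329415052152729]) @ [[-0.01, -0.00, 1.0], [0.72, 0.7, 0.01], [-0.70, 0.72, -0.00]]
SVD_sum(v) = [[0.01, 0.0, -0.68],[-0.0, -0.0, 0.11],[0.00, 0.00, -0.5],[0.0, 0.00, -0.24]] + [[0.32, 0.31, 0.0], [-0.12, -0.11, -0.0], [-0.46, -0.45, -0.01], [0.02, 0.02, 0.00]] + [[-0.00, 0.00, -0.0], [-0.0, 0.0, -0.00], [-0.00, 0.00, -0.0], [0.0, -0.0, 0.0]]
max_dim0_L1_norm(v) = 1.54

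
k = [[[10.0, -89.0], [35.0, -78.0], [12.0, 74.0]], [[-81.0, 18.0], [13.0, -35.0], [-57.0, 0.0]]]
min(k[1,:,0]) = -81.0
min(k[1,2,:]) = -57.0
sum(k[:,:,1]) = -110.0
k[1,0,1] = 18.0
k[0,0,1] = -89.0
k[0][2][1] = 74.0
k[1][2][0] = -57.0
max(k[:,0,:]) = 18.0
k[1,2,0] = -57.0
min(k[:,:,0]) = -81.0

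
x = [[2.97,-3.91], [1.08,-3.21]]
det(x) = -5.311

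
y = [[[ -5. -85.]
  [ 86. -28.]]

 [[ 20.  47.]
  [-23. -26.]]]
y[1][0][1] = 47.0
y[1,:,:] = [[20.0, 47.0], [-23.0, -26.0]]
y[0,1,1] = -28.0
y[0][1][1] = -28.0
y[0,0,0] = -5.0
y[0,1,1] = -28.0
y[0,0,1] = -85.0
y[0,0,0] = -5.0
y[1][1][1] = -26.0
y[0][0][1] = -85.0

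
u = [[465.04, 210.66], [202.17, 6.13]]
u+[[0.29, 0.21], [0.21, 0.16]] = [[465.33, 210.87],[202.38, 6.29]]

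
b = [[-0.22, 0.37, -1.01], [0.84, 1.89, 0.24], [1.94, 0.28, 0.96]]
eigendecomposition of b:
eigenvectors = [[-0.28+0.50j, (-0.28-0.5j), -0.02+0.00j], [0.15-0.16j, (0.15+0.16j), (-0.95+0j)], [0.79+0.00j, 0.79-0.00j, -0.30+0.00j]]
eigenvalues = [(0.32+1.18j), (0.32-1.18j), (1.99+0j)]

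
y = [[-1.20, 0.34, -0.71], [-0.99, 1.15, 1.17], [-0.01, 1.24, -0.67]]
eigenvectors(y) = [[0.01+0.00j,0.78+0.00j,(0.78-0j)],[-0.89+0.00j,(0.19+0.29j),(0.19-0.29j)],[-0.46+0.00j,0.13-0.51j,0.13+0.51j]]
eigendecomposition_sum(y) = [[0j, -0.01+0.00j, (-0.01-0j)], [(-0.46-0j), 1.35-0.00j, 0.78+0.00j], [-0.23-0.00j, 0.69-0.00j, 0.40+0.00j]] + [[-0.60+0.33j, 0.18+0.38j, (-0.35-0.73j)],[(-0.27-0.15j), (-0.1+0.16j), 0.19-0.31j],[0.11+0.45j, 0.27-0.05j, -0.54+0.11j]] + [[-0.60-0.33j, (0.18-0.38j), (-0.35+0.73j)], [(-0.27+0.15j), (-0.1-0.16j), 0.19+0.31j], [0.11-0.45j, 0.27+0.05j, -0.54-0.11j]]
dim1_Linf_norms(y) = [1.2, 1.17, 1.24]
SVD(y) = [[-0.42, 0.58, -0.7], [-0.82, -0.57, 0.02], [-0.39, 0.59, 0.71]] @ diag([2.088218893506399, 1.4983911157656224, 1.0544979454686305]) @ [[0.63, -0.75, -0.19], [-0.09, 0.18, -0.98], [0.77, 0.64, 0.05]]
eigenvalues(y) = [(1.76+0j), (-1.24+0.59j), (-1.24-0.59j)]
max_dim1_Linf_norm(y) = 1.24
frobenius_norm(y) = 2.78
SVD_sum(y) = [[-0.55, 0.66, 0.17], [-1.08, 1.29, 0.33], [-0.51, 0.61, 0.16]] + [[-0.08, 0.15, -0.85], [0.08, -0.15, 0.84], [-0.08, 0.16, -0.86]] + [[-0.57,  -0.47,  -0.03], [0.02,  0.02,  0.0], [0.58,  0.48,  0.04]]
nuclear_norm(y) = 4.64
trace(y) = -0.72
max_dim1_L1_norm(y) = 3.31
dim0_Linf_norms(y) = [1.2, 1.24, 1.17]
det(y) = 3.30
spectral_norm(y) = 2.09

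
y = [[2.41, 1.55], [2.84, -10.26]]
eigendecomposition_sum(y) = [[2.68, 0.32], [0.58, 0.07]] + [[-0.27, 1.23], [2.26, -10.33]]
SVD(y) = [[-0.09, 1.0],[1.00, 0.09]] @ diag([10.682138535879293, 2.726850986079474]) @ [[0.25,-0.97], [0.97,0.25]]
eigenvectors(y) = [[0.98,  -0.12], [0.21,  0.99]]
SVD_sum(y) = [[-0.22,0.88], [2.61,-10.32]] + [[2.63, 0.67],  [0.23, 0.06]]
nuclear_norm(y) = 13.41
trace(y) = -7.85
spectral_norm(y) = 10.68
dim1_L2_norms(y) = [2.87, 10.65]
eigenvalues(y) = [2.75, -10.6]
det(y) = -29.13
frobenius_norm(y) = 11.02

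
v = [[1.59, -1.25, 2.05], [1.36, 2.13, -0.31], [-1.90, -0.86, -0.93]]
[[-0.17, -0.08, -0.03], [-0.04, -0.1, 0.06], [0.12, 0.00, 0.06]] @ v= [[-0.32, 0.07, -0.3], [-0.31, -0.21, -0.11], [0.08, -0.2, 0.19]]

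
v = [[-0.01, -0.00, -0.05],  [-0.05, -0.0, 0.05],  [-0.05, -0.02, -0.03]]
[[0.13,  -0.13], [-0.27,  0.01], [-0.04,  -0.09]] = v @ [[2.34, 1.98], [0.54, -3.68], [-3.02, 2.2]]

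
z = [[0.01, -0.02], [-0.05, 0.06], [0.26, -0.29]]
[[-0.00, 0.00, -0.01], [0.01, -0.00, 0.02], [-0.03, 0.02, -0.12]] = z @ [[-0.06, 0.04, -0.28], [0.04, -0.03, 0.17]]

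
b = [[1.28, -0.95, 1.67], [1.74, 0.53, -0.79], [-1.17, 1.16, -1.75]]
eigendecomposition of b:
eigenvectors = [[0.17-0.39j, 0.17+0.39j, 0.09+0.00j], [-0.73+0.00j, (-0.73-0j), (0.89+0j)], [(-0.22+0.48j), -0.22-0.48j, 0.45+0.00j]]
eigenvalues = [(-0.12+1.45j), (-0.12-1.45j), (0.3+0j)]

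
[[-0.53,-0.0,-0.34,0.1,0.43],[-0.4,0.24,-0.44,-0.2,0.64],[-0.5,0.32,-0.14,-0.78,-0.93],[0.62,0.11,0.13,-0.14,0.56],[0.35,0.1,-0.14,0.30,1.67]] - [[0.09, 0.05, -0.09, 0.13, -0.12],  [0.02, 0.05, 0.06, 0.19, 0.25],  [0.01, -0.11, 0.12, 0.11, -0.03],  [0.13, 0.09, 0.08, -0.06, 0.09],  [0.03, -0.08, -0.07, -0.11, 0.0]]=[[-0.62, -0.05, -0.25, -0.03, 0.55], [-0.42, 0.19, -0.50, -0.39, 0.39], [-0.51, 0.43, -0.26, -0.89, -0.90], [0.49, 0.02, 0.05, -0.08, 0.47], [0.32, 0.18, -0.07, 0.41, 1.67]]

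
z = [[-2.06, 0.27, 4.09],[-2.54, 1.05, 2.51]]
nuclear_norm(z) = 6.92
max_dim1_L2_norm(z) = 4.59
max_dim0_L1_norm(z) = 6.6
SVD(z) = [[-0.78, -0.62], [-0.62, 0.78]] @ diag([5.799614295901263, 1.1239546337720603]) @ [[0.55, -0.15, -0.82], [-0.62, 0.58, -0.52]]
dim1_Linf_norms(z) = [4.09, 2.54]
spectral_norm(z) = 5.80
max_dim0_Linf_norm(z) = 4.09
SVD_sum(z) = [[-2.50,0.68,3.72], [-1.99,0.54,2.97]] + [[0.44, -0.41, 0.37],[-0.55, 0.51, -0.46]]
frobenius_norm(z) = 5.91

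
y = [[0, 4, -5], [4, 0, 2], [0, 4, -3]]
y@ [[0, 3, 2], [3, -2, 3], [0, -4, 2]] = [[12, 12, 2], [0, 4, 12], [12, 4, 6]]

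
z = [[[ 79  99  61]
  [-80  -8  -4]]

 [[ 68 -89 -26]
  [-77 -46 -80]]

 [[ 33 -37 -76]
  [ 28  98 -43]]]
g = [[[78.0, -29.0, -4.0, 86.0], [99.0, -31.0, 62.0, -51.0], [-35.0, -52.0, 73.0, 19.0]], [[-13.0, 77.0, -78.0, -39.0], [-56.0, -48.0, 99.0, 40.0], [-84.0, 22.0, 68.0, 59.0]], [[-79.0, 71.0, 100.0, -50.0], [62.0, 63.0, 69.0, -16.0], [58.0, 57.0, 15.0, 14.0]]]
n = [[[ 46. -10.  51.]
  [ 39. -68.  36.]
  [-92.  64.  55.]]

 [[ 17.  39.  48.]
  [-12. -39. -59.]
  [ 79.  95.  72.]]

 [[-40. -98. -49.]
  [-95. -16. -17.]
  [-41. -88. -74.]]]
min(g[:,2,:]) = -84.0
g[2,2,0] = 58.0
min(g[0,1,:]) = -51.0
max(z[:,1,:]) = 98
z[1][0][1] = -89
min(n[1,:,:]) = -59.0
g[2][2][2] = 15.0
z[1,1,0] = -77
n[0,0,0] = 46.0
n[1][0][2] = 48.0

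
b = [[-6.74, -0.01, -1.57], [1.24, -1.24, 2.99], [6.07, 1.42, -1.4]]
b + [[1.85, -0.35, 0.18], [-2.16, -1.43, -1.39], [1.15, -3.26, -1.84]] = [[-4.89, -0.36, -1.39], [-0.92, -2.67, 1.6], [7.22, -1.84, -3.24]]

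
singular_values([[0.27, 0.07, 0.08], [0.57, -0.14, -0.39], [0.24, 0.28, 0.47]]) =[0.74, 0.63, 0.0]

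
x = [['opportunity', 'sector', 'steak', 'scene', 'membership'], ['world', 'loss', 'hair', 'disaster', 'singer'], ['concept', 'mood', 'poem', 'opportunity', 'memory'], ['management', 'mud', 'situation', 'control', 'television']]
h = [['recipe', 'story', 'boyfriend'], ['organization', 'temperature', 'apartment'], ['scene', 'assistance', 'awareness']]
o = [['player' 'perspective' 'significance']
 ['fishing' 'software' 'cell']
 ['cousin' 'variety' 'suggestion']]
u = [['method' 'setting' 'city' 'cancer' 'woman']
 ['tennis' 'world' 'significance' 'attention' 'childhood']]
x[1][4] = 'singer'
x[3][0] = 'management'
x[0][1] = 'sector'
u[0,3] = 'cancer'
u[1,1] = 'world'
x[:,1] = ['sector', 'loss', 'mood', 'mud']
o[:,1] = ['perspective', 'software', 'variety']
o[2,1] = 'variety'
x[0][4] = 'membership'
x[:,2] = ['steak', 'hair', 'poem', 'situation']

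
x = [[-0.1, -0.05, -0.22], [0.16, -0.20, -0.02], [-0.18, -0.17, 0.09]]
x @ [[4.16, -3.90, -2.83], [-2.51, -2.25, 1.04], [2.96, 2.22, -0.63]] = [[-0.94, 0.01, 0.37], [1.11, -0.22, -0.65], [-0.06, 1.28, 0.28]]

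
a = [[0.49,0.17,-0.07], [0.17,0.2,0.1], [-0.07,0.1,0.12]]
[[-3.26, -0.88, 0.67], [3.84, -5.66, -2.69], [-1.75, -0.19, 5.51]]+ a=[[-2.77, -0.71, 0.60], [4.01, -5.46, -2.59], [-1.82, -0.09, 5.63]]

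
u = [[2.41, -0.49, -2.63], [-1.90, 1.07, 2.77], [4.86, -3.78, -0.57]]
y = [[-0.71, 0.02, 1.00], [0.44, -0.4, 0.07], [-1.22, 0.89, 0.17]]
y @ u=[[3.11, -3.41, 1.35], [2.16, -0.91, -2.31], [-3.8, 0.91, 5.58]]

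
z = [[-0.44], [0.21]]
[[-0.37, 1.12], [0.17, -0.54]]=z@[[0.83, -2.55]]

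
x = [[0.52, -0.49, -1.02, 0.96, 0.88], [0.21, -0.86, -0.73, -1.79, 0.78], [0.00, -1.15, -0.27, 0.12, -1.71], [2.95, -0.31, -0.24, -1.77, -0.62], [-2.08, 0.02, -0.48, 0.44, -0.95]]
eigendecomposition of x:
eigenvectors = [[0.01-0.39j, 0.01+0.39j, 0.07+0.17j, 0.07-0.17j, 0.12+0.00j],[(0.48+0.15j), (0.48-0.15j), 0.67+0.00j, (0.67-0j), 0.64+0.00j],[(-0.59+0j), (-0.59-0j), (-0.14+0.3j), (-0.14-0.3j), (0.6+0j)],[(-0.15-0.39j), -0.15+0.39j, 0.24-0.30j, 0.24+0.30j, 0.38+0.00j],[0.19+0.21j, (0.19-0.21j), (-0.4+0.32j), (-0.4-0.32j), (0.28+0j)]]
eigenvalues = [(1.23+0.97j), (1.23-0.97j), (-1.78+0.91j), (-1.78-0.91j), (-2.22+0j)]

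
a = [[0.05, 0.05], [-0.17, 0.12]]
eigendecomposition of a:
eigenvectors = [[(0.18-0.44j), (0.18+0.44j)], [0.88+0.00j, 0.88-0.00j]]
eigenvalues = [(0.08+0.09j), (0.08-0.09j)]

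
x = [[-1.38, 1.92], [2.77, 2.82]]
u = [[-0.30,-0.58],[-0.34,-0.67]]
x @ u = [[-0.24, -0.49],[-1.79, -3.5]]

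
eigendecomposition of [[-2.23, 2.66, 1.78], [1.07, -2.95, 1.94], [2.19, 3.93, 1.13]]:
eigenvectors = [[-0.41, -0.87, 0.63], [-0.32, -0.04, -0.73], [-0.86, 0.48, 0.26]]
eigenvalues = [3.63, -3.11, -4.57]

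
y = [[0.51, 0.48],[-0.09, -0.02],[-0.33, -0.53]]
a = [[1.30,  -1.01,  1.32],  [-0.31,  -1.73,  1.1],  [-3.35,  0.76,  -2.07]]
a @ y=[[0.32, -0.06], [-0.37, -0.70], [-1.09, -0.53]]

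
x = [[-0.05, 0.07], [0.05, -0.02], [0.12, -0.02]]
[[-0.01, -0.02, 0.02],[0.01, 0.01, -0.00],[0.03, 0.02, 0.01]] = x@[[0.22, 0.18, 0.1], [0.0, -0.12, 0.29]]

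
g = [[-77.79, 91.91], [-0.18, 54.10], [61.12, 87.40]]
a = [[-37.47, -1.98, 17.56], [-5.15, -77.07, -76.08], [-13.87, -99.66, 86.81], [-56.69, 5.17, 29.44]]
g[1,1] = 54.1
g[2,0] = 61.12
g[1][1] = 54.1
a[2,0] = -13.87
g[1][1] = 54.1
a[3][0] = -56.69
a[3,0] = -56.69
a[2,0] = -13.87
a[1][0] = -5.15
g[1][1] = 54.1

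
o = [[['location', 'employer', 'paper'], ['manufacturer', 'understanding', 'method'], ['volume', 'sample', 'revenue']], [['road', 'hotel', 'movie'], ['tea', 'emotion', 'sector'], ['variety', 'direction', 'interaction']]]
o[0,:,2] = ['paper', 'method', 'revenue']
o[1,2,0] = 'variety'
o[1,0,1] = 'hotel'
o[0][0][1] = 'employer'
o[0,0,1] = 'employer'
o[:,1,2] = ['method', 'sector']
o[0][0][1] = 'employer'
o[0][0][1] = 'employer'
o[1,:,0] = ['road', 'tea', 'variety']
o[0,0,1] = 'employer'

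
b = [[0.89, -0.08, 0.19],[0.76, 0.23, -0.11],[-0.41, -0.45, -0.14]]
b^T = [[0.89,0.76,-0.41], [-0.08,0.23,-0.45], [0.19,-0.11,-0.14]]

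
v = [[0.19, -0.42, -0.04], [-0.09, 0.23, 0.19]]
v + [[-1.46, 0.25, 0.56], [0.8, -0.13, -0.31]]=[[-1.27, -0.17, 0.52], [0.71, 0.10, -0.12]]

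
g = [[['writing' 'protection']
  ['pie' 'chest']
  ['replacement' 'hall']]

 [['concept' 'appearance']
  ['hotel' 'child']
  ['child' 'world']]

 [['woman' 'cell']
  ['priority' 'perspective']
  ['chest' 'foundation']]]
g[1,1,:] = ['hotel', 'child']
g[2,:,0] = ['woman', 'priority', 'chest']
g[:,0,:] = [['writing', 'protection'], ['concept', 'appearance'], ['woman', 'cell']]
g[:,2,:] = [['replacement', 'hall'], ['child', 'world'], ['chest', 'foundation']]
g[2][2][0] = 'chest'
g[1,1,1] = 'child'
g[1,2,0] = 'child'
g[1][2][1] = 'world'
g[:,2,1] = ['hall', 'world', 'foundation']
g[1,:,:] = [['concept', 'appearance'], ['hotel', 'child'], ['child', 'world']]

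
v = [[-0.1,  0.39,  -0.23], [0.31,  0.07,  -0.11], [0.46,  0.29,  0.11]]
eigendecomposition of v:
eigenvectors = [[-0.71+0.00j, (0.04+0.38j), 0.04-0.38j], [(0.63+0j), (0.22+0.33j), (0.22-0.33j)], [0.32+0.00j, (0.84+0j), 0.84-0.00j]]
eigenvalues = [(-0.34+0j), (0.21+0.32j), (0.21-0.32j)]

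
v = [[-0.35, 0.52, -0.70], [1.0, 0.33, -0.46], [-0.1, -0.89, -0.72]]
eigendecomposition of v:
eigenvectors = [[0.46+0.00j, -0.30-0.54j, -0.30+0.54j], [0.79+0.00j, -0.14+0.38j, (-0.14-0.38j)], [(-0.4+0j), (-0.68+0j), (-0.68-0j)]]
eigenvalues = [(1.15+0j), (-0.94+0.42j), (-0.94-0.42j)]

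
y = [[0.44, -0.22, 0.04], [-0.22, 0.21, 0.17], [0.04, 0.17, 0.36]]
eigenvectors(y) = [[0.44, 0.77, 0.47], [0.79, -0.57, 0.2], [-0.42, -0.29, 0.86]]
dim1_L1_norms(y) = [0.7, 0.6, 0.57]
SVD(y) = [[-0.77, -0.47, -0.44], [0.57, -0.2, -0.79], [0.29, -0.86, 0.42]] @ diag([0.5897294438733544, 0.4210920424195816, 0.0008214862929359364]) @ [[-0.77, 0.57, 0.29], [-0.47, -0.2, -0.86], [0.44, 0.79, -0.42]]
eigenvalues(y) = [-0.0, 0.59, 0.42]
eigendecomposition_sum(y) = [[-0.0,-0.0,0.0], [-0.00,-0.00,0.0], [0.00,0.0,-0.00]] + [[0.35, -0.26, -0.13], [-0.26, 0.19, 0.1], [-0.13, 0.10, 0.05]] + [[0.09, 0.04, 0.17], [0.04, 0.02, 0.07], [0.17, 0.07, 0.31]]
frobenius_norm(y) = 0.72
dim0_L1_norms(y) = [0.7, 0.6, 0.57]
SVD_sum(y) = [[0.35, -0.26, -0.13],[-0.26, 0.19, 0.10],[-0.13, 0.10, 0.05]] + [[0.09, 0.04, 0.17],  [0.04, 0.02, 0.07],  [0.17, 0.07, 0.31]] + [[-0.0, -0.0, 0.00], [-0.0, -0.00, 0.0], [0.00, 0.0, -0.00]]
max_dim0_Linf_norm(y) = 0.44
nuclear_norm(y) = 1.01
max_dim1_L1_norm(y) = 0.7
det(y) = -0.00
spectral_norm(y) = 0.59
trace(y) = 1.01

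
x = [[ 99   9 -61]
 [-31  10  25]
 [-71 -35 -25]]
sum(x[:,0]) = -3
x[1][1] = 10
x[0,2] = -61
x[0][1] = 9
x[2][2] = -25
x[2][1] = -35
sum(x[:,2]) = -61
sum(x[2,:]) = -131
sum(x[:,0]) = -3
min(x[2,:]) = -71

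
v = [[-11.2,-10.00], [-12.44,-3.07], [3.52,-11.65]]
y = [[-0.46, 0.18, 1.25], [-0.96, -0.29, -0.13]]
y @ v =[[7.31, -10.52], [13.90, 12.00]]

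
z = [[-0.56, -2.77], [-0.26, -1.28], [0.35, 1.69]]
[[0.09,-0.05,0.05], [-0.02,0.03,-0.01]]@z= [[-0.02, -0.10], [-0.00, 0.00]]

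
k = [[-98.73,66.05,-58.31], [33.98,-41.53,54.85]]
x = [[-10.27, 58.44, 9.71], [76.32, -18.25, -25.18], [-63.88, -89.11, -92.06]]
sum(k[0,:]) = -90.99000000000001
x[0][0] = -10.27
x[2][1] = -89.11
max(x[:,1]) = 58.44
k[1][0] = 33.98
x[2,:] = [-63.88, -89.11, -92.06]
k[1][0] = 33.98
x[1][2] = -25.18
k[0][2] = -58.31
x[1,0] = 76.32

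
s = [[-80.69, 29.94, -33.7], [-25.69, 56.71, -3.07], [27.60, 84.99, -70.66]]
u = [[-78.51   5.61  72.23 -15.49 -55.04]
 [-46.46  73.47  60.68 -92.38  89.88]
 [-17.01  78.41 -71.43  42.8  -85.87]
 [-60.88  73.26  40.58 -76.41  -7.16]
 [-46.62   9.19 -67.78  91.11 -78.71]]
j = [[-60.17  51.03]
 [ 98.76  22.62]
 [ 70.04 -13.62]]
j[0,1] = 51.03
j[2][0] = 70.04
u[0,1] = 5.61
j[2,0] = 70.04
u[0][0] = -78.51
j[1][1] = 22.62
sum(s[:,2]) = -107.43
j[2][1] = -13.62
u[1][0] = -46.46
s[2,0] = 27.6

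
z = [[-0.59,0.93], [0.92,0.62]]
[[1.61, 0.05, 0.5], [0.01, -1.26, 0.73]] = z@ [[-0.81,  -0.99,  0.30],[1.22,  -0.57,  0.73]]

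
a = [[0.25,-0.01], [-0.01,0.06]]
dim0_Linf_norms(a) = [0.25, 0.06]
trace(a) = 0.31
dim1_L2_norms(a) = [0.25, 0.06]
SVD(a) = [[-1.00, 0.05],[0.05, 1.0]] @ diag([0.25052486587271405, 0.05947513412728599]) @ [[-1.00, 0.05], [0.05, 1.00]]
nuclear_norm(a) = 0.31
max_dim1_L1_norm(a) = 0.26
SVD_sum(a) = [[0.25, -0.01], [-0.01, 0.00]] + [[0.00, 0.0], [0.0, 0.06]]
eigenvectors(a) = [[1.00, 0.05], [-0.05, 1.0]]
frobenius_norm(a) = 0.26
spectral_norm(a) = 0.25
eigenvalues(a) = [0.25, 0.06]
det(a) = 0.01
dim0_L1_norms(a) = [0.26, 0.07]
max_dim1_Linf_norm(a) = 0.25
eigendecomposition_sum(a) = [[0.25, -0.01], [-0.01, 0.00]] + [[0.0, 0.0], [0.00, 0.06]]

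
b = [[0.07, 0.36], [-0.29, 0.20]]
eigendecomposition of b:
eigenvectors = [[(0.74+0j), 0.74-0.00j], [(0.13+0.65j), 0.13-0.65j]]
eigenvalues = [(0.14+0.32j), (0.14-0.32j)]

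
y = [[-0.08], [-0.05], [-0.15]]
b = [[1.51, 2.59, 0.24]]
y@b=[[-0.12, -0.21, -0.02], [-0.08, -0.13, -0.01], [-0.23, -0.39, -0.04]]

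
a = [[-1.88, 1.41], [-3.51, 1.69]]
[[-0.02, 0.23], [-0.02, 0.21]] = a @ [[-0.01, 0.05], [-0.03, 0.23]]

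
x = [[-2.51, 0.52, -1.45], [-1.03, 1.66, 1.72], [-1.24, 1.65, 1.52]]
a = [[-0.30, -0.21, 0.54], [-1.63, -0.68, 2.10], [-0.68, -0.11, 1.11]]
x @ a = [[0.89,0.33,-1.87], [-3.57,-1.1,4.84], [-3.35,-1.03,4.48]]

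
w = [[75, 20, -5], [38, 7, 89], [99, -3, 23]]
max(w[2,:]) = 99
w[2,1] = -3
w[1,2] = 89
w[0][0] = 75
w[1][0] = 38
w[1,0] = 38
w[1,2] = 89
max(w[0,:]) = 75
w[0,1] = 20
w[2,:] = [99, -3, 23]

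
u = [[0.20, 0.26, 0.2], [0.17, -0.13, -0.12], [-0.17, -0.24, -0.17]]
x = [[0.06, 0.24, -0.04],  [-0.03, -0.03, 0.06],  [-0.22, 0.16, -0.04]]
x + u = [[0.26,  0.5,  0.16], [0.14,  -0.16,  -0.06], [-0.39,  -0.08,  -0.21]]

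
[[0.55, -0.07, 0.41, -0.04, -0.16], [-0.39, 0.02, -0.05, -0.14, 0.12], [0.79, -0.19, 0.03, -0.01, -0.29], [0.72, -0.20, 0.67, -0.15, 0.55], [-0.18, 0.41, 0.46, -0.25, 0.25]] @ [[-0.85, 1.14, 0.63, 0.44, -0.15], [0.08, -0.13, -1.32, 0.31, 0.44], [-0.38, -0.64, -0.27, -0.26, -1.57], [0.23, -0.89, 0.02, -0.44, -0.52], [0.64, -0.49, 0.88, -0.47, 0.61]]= [[-0.74, 0.49, 0.19, 0.21, -0.83], [0.40, -0.35, -0.16, -0.15, 0.29], [-0.89, 1.06, 0.49, 0.42, -0.42], [-0.57, 0.28, 1.02, -0.11, -0.83], [0.11, -0.45, -0.56, -0.08, -0.23]]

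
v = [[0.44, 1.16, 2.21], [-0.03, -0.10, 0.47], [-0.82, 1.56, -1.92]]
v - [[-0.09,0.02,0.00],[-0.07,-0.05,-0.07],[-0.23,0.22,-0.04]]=[[0.53, 1.14, 2.21], [0.04, -0.05, 0.54], [-0.59, 1.34, -1.88]]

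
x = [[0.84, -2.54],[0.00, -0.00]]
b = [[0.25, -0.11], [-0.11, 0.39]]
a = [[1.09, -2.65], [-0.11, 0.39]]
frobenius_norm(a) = 2.89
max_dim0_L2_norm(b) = 0.41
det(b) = 0.09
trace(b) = 0.64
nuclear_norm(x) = 2.68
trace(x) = 0.84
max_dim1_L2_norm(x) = 2.68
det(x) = 0.00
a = x + b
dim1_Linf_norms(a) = [2.65, 0.39]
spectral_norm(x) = 2.68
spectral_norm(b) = 0.45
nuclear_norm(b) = 0.64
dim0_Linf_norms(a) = [1.09, 2.65]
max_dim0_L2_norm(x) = 2.54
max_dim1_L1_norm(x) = 3.38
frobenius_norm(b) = 0.49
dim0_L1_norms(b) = [0.36, 0.5]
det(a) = 0.13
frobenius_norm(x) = 2.68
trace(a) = 1.48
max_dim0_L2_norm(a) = 2.68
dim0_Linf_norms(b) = [0.25, 0.39]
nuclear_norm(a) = 2.94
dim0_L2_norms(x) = [0.84, 2.54]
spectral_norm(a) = 2.89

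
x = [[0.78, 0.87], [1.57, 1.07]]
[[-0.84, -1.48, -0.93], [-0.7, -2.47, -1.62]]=x @ [[0.54,-1.06,-0.77], [-1.45,-0.75,-0.38]]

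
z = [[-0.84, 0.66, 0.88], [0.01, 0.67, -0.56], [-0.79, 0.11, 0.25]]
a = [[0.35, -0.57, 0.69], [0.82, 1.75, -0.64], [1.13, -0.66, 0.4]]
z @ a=[[1.24, 1.05, -0.65], [-0.08, 1.54, -0.65], [0.10, 0.48, -0.52]]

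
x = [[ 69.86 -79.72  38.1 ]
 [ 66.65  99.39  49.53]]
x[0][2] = 38.1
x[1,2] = 49.53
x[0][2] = 38.1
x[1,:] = [66.65, 99.39, 49.53]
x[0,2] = 38.1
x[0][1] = -79.72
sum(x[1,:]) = 215.57000000000002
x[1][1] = 99.39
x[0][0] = 69.86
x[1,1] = 99.39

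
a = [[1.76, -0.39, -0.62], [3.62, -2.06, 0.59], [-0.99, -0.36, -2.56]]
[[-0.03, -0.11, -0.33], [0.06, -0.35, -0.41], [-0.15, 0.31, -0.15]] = a @ [[0.0, -0.10, -0.15], [-0.01, -0.03, -0.03], [0.06, -0.08, 0.12]]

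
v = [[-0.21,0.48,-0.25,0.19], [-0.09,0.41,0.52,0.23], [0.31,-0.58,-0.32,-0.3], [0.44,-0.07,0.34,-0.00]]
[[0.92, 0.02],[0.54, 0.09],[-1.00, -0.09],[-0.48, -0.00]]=v @ [[-0.64,-0.08],[1.23,0.18],[-0.32,0.13],[0.62,-0.27]]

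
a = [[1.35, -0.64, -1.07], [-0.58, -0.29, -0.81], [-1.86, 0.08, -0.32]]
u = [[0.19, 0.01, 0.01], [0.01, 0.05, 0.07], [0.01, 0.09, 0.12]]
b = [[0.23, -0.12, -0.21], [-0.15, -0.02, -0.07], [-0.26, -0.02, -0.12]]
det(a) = -0.01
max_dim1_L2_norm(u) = 0.19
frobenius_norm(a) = 2.83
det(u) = -0.00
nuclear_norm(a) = 3.90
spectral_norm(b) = 0.38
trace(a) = 0.74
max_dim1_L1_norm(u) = 0.22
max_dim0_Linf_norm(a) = 1.86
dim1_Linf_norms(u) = [0.19, 0.07, 0.12]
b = u @ a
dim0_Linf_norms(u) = [0.19, 0.09, 0.12]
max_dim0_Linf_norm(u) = 0.19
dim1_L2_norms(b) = [0.33, 0.17, 0.29]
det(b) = 0.00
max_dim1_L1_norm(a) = 3.06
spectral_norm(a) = 2.41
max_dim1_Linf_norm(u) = 0.19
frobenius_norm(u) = 0.26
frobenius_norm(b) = 0.47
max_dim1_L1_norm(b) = 0.56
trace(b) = 0.09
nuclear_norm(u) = 0.36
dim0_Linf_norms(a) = [1.86, 0.64, 1.07]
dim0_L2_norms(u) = [0.19, 0.1, 0.14]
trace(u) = 0.36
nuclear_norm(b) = 0.66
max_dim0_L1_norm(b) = 0.64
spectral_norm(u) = 0.20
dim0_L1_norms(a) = [3.79, 1.01, 2.2]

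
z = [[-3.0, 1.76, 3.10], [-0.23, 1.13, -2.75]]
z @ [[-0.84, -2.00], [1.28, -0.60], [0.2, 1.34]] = [[5.39,  9.1], [1.09,  -3.9]]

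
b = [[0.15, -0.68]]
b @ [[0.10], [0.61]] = [[-0.40]]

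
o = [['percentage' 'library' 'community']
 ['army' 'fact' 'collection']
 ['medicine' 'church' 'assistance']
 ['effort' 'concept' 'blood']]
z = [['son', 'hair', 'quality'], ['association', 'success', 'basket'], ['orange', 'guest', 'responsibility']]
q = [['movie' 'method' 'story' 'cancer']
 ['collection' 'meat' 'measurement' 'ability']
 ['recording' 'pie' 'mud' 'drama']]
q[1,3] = 'ability'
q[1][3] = 'ability'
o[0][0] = 'percentage'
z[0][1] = 'hair'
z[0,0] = 'son'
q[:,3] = ['cancer', 'ability', 'drama']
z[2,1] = 'guest'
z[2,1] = 'guest'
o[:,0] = ['percentage', 'army', 'medicine', 'effort']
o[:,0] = ['percentage', 'army', 'medicine', 'effort']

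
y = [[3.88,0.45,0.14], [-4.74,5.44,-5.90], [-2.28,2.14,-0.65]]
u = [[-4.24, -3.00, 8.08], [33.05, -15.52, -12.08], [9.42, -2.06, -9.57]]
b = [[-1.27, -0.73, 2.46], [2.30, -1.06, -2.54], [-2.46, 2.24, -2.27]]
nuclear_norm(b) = 9.25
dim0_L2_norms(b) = [3.6, 2.58, 4.2]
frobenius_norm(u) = 41.90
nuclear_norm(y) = 14.58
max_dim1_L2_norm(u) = 38.46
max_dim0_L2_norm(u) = 34.63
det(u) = -500.55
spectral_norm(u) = 40.68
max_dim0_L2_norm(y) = 6.54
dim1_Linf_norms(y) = [3.88, 5.9, 2.28]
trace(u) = -29.33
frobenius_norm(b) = 6.11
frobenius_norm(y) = 10.60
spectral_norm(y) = 9.95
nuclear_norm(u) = 51.88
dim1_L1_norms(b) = [4.46, 5.9, 6.97]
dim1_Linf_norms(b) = [2.46, 2.54, 2.46]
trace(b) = -4.60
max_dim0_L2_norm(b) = 4.2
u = y @ b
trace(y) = 8.67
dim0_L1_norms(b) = [6.03, 4.03, 7.27]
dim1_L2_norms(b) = [2.86, 3.59, 4.03]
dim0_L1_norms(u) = [46.71, 20.58, 29.73]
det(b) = -12.40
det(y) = 40.25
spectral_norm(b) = 4.41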